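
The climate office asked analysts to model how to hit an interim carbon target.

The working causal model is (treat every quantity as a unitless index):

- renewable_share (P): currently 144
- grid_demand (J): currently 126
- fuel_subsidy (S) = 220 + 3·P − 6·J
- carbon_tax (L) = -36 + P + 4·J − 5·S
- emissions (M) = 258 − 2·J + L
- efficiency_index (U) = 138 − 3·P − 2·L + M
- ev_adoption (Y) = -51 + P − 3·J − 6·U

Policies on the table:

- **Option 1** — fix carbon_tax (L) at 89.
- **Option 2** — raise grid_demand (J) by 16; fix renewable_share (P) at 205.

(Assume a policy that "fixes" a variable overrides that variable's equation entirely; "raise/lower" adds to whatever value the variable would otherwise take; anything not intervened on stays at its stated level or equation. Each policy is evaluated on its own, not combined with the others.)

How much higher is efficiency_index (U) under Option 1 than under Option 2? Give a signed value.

948

Option 1 (L := 89):
  P = 144
  J = 126
  S = 220 + 3·144 − 6·126 = -104
  L = 89
  M = 258 − 2·126 + 89 = 95
  U = 138 − 3·144 − 2·89 + 95 = -377
Option 2 (J + 16, P := 205):
  P = 205
  J = 126 + 16 = 142
  S = 220 + 3·205 − 6·142 = -17
  L = -36 + 205 + 4·142 − 5·(-17) = 822
  M = 258 − 2·142 + 822 = 796
  U = 138 − 3·205 − 2·822 + 796 = -1325
U: -377 − (-1325) = 948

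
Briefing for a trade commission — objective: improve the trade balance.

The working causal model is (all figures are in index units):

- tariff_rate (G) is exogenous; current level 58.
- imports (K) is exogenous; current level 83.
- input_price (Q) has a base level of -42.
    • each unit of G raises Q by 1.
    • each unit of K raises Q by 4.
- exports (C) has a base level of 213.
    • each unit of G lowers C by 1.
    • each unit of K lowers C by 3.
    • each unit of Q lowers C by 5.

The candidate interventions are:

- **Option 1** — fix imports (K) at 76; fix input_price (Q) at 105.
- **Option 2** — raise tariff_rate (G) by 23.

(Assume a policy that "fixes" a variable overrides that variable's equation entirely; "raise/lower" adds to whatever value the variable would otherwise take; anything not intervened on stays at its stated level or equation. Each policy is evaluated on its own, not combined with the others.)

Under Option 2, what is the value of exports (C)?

Option 2 (G + 23):
  G = 58 + 23 = 81
  K = 83
  Q = -42 + 81 + 4·83 = 371
  C = 213 − 81 − 3·83 − 5·371 = -1972

-1972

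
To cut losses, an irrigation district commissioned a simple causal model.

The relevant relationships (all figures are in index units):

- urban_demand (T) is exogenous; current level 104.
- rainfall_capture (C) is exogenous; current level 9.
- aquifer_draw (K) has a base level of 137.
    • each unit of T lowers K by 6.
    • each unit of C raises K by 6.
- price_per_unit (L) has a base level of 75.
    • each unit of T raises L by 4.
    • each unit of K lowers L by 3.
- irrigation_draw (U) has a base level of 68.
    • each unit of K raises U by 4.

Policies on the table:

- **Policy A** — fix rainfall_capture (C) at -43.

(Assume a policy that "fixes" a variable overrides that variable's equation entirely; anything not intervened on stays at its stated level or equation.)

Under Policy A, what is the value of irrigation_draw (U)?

-2912

Policy A (C := -43):
  T = 104
  C = -43
  K = 137 − 6·104 + 6·(-43) = -745
  U = 68 + 4·(-745) = -2912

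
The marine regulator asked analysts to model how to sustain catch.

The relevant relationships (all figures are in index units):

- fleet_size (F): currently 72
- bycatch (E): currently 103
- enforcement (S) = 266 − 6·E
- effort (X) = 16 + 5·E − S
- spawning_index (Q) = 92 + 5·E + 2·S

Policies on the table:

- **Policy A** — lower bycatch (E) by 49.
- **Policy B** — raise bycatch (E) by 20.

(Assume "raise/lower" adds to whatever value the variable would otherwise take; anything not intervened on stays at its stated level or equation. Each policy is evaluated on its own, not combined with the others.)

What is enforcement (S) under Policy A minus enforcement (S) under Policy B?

414

Policy A (E − 49):
  E = 103 − 49 = 54
  S = 266 − 6·54 = -58
Policy B (E + 20):
  E = 103 + 20 = 123
  S = 266 − 6·123 = -472
S: -58 − (-472) = 414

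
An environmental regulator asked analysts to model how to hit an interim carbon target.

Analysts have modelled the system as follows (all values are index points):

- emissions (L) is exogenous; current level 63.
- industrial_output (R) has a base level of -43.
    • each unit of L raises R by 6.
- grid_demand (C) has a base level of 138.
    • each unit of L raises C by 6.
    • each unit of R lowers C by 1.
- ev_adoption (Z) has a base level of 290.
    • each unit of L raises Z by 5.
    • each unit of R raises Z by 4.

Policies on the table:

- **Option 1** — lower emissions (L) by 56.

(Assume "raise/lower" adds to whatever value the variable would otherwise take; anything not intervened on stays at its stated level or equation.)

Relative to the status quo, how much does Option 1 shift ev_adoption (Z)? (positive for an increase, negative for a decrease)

-1624

Baseline:
  L = 63
  R = -43 + 6·63 = 335
  Z = 290 + 5·63 + 4·335 = 1945
Option 1 (L − 56):
  L = 63 − 56 = 7
  R = -43 + 6·7 = -1
  Z = 290 + 5·7 + 4·(-1) = 321
Change in Z: 321 − 1945 = -1624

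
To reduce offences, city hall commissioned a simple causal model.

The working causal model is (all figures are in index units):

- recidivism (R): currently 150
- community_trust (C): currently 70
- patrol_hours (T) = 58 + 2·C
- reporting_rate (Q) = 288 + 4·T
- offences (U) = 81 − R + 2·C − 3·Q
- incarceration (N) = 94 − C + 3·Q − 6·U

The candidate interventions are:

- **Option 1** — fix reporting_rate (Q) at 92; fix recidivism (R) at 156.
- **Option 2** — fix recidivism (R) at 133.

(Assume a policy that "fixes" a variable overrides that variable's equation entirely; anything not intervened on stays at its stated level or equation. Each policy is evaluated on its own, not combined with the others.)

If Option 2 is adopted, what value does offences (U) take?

-3152

Option 2 (R := 133):
  R = 133
  C = 70
  T = 58 + 2·70 = 198
  Q = 288 + 4·198 = 1080
  U = 81 − 133 + 2·70 − 3·1080 = -3152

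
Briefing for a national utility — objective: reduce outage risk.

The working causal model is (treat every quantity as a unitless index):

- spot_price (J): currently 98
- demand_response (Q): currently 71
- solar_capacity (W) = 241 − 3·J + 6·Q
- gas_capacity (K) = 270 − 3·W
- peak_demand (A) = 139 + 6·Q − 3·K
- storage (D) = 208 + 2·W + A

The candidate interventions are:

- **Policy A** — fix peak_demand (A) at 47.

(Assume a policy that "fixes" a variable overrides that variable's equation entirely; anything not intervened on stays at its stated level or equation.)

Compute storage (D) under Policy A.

1001

Policy A (A := 47):
  J = 98
  Q = 71
  W = 241 − 3·98 + 6·71 = 373
  K = 270 − 3·373 = -849
  A = 47
  D = 208 + 2·373 + 47 = 1001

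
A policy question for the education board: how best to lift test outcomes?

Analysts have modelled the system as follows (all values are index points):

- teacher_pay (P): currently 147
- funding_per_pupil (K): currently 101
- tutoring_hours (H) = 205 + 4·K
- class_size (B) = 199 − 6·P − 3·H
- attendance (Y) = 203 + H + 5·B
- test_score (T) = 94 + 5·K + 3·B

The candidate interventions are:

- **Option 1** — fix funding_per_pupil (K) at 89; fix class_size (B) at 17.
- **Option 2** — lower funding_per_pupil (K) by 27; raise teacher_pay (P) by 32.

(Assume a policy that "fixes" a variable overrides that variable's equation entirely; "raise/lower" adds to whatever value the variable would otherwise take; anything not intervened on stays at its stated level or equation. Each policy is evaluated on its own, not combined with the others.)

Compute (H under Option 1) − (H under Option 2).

Option 1 (K := 89, B := 17):
  K = 89
  H = 205 + 4·89 = 561
Option 2 (K − 27, P + 32):
  K = 101 − 27 = 74
  H = 205 + 4·74 = 501
H: 561 − 501 = 60

60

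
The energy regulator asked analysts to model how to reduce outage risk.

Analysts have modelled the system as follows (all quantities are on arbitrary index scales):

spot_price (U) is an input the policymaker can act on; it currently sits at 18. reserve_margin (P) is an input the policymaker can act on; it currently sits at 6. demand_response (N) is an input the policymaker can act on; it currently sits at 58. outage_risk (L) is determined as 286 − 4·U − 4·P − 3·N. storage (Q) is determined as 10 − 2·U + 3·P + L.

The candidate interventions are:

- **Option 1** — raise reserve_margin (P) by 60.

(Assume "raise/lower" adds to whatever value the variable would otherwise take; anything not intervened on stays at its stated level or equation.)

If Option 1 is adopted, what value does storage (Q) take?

Option 1 (P + 60):
  U = 18
  P = 6 + 60 = 66
  N = 58
  L = 286 − 4·18 − 4·66 − 3·58 = -224
  Q = 10 − 2·18 + 3·66 + (-224) = -52

-52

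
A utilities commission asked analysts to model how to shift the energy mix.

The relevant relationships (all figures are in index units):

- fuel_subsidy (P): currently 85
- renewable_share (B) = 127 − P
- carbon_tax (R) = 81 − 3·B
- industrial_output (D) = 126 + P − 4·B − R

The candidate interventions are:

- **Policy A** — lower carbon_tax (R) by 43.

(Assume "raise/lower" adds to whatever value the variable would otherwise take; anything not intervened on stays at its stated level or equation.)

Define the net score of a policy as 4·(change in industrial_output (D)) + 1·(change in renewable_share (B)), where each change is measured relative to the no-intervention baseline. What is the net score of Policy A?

Baseline:
  P = 85
  B = 127 − 85 = 42
  R = 81 − 3·42 = -45
  D = 126 + 85 − 4·42 − (-45) = 88
Policy A (R − 43):
  P = 85
  B = 127 − 85 = 42
  R = 81 − 3·42 (−43 from intervention) = -88
  D = 126 + 85 − 4·42 − (-88) = 131
ΔD = 131 − 88 = 43; ΔB = 42 − 42 = 0
Score = 4·43 + 1·0 = 172

172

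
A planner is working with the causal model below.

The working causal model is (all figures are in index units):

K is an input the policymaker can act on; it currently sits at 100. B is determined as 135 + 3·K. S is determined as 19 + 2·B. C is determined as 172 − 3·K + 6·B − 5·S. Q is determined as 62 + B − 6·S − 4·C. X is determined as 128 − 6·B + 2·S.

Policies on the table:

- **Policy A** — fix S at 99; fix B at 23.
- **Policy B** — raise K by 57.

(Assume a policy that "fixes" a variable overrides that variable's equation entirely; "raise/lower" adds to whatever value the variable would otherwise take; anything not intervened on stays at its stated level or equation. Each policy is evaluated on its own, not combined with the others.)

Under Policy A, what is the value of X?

188

Policy A (S := 99, B := 23):
  K = 100
  B = 23
  S = 99
  X = 128 − 6·23 + 2·99 = 188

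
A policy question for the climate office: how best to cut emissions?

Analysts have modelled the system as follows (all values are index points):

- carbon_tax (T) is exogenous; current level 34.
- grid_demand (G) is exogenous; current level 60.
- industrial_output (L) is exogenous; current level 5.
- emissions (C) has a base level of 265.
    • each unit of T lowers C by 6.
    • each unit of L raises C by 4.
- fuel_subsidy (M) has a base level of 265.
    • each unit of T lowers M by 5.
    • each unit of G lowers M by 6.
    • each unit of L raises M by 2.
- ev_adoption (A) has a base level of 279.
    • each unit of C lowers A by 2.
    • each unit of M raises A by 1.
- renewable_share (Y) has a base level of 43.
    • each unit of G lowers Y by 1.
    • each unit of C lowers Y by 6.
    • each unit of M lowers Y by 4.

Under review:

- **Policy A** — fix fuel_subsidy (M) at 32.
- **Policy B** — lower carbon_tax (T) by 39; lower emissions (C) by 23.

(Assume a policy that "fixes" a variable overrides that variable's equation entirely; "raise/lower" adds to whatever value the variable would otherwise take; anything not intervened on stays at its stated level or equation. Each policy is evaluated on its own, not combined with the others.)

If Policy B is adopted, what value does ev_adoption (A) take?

-365

Policy B (T − 39, C − 23):
  T = 34 − 39 = -5
  G = 60
  L = 5
  C = 265 − 6·(-5) + 4·5 (−23 from intervention) = 292
  M = 265 − 5·(-5) − 6·60 + 2·5 = -60
  A = 279 − 2·292 + (-60) = -365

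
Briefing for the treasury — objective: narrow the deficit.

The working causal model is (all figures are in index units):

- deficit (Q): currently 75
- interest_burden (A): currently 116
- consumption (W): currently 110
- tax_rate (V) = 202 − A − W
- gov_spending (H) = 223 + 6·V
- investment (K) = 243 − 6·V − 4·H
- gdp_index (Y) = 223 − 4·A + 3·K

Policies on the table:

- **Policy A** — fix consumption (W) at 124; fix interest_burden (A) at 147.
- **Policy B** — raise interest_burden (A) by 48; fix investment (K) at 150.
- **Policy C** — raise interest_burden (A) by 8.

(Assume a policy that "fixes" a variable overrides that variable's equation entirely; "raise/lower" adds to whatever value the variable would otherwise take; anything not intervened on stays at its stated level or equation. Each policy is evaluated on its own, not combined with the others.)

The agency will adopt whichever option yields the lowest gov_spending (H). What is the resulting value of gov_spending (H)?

-209

Policy A (W := 124, A := 147):
  A = 147
  W = 124
  V = 202 − 147 − 124 = -69
  H = 223 + 6·(-69) = -191
Policy B (A + 48, K := 150):
  A = 116 + 48 = 164
  W = 110
  V = 202 − 164 − 110 = -72
  H = 223 + 6·(-72) = -209
Policy C (A + 8):
  A = 116 + 8 = 124
  W = 110
  V = 202 − 124 − 110 = -32
  H = 223 + 6·(-32) = 31
Comparing — Policy A: H=-191, Policy B: H=-209, Policy C: H=31. Lowest is -209 (Policy B).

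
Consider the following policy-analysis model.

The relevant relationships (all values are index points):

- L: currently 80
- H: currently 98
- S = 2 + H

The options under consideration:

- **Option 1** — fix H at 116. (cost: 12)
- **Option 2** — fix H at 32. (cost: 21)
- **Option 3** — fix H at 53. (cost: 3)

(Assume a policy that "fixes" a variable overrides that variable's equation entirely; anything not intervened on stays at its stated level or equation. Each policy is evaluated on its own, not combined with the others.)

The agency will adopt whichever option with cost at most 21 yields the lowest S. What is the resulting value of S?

34

Option 1 (H := 116):
  H = 116
  S = 2 + 116 = 118
Option 2 (H := 32):
  H = 32
  S = 2 + 32 = 34
Option 3 (H := 53):
  H = 53
  S = 2 + 53 = 55
Comparing — Option 1: S=118, Option 2: S=34, Option 3: S=55. Lowest is 34 (Option 2).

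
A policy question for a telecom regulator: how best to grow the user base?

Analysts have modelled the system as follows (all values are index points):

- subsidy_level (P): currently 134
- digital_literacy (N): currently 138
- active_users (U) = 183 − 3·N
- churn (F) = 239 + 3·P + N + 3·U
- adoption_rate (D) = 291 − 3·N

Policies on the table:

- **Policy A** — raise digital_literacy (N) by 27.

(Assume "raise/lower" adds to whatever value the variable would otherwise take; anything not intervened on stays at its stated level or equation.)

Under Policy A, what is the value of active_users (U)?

-312

Policy A (N + 27):
  N = 138 + 27 = 165
  U = 183 − 3·165 = -312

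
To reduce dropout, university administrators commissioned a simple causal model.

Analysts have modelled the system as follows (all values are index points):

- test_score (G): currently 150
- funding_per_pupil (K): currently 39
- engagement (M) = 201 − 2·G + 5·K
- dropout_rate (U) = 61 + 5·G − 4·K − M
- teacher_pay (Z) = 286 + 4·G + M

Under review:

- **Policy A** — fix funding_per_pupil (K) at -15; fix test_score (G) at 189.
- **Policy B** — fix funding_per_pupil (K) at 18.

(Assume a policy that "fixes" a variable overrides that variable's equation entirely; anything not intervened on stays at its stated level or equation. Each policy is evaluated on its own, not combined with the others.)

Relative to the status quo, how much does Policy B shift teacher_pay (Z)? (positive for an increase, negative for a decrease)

-105

Baseline:
  G = 150
  K = 39
  M = 201 − 2·150 + 5·39 = 96
  Z = 286 + 4·150 + 96 = 982
Policy B (K := 18):
  G = 150
  K = 18
  M = 201 − 2·150 + 5·18 = -9
  Z = 286 + 4·150 + (-9) = 877
Change in Z: 877 − 982 = -105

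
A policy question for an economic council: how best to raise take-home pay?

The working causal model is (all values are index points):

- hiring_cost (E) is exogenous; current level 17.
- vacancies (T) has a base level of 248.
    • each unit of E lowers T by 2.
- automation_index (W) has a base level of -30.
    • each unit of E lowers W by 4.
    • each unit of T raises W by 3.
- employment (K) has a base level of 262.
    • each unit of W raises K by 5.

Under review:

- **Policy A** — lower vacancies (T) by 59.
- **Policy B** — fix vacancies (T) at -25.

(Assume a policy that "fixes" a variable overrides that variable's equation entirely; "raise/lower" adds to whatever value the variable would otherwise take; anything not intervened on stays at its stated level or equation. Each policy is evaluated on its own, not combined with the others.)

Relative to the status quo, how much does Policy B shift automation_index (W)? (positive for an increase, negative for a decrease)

-717

Baseline:
  E = 17
  T = 248 − 2·17 = 214
  W = -30 − 4·17 + 3·214 = 544
Policy B (T := -25):
  E = 17
  T = -25
  W = -30 − 4·17 + 3·(-25) = -173
Change in W: -173 − 544 = -717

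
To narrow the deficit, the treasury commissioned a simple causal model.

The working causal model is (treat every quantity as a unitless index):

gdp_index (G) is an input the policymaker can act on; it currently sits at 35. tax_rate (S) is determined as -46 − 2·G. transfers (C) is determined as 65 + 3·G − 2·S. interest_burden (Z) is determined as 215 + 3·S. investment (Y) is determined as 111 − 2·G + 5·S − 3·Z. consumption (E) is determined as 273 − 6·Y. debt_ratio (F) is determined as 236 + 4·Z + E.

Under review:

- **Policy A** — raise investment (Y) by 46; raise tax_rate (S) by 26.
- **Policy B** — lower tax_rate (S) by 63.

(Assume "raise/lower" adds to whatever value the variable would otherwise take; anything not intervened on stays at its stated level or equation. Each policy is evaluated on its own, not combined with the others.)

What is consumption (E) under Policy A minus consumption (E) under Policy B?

Policy A (Y + 46, S + 26):
  G = 35
  S = -46 − 2·35 (+26 from intervention) = -90
  Z = 215 + 3·(-90) = -55
  Y = 111 − 2·35 + 5·(-90) − 3·(-55) (+46 from intervention) = -198
  E = 273 − 6·(-198) = 1461
Policy B (S − 63):
  G = 35
  S = -46 − 2·35 (−63 from intervention) = -179
  Z = 215 + 3·(-179) = -322
  Y = 111 − 2·35 + 5·(-179) − 3·(-322) = 112
  E = 273 − 6·112 = -399
E: 1461 − (-399) = 1860

1860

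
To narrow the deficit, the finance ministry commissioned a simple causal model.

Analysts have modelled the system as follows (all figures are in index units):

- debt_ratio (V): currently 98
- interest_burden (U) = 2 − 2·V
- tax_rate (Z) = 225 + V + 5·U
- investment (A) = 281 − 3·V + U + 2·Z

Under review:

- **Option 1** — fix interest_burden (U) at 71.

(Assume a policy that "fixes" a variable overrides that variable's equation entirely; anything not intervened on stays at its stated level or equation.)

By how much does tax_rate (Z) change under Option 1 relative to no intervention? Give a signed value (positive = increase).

Baseline:
  V = 98
  U = 2 − 2·98 = -194
  Z = 225 + 98 + 5·(-194) = -647
Option 1 (U := 71):
  V = 98
  U = 71
  Z = 225 + 98 + 5·71 = 678
Change in Z: 678 − (-647) = 1325

1325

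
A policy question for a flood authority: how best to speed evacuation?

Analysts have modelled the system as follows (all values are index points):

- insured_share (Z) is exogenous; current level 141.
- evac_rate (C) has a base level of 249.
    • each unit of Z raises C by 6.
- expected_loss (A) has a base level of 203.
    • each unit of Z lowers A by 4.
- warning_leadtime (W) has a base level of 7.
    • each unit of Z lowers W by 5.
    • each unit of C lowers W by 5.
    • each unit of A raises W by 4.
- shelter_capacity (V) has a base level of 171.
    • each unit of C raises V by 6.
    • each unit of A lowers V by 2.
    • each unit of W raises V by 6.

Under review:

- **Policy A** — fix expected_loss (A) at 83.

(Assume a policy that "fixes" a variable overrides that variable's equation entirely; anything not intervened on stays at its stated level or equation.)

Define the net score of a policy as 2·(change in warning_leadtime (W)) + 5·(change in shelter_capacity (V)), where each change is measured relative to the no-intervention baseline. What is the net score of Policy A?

52392

Baseline:
  Z = 141
  C = 249 + 6·141 = 1095
  A = 203 − 4·141 = -361
  W = 7 − 5·141 − 5·1095 + 4·(-361) = -7617
  V = 171 + 6·1095 − 2·(-361) + 6·(-7617) = -38239
Policy A (A := 83):
  Z = 141
  C = 249 + 6·141 = 1095
  A = 83
  W = 7 − 5·141 − 5·1095 + 4·83 = -5841
  V = 171 + 6·1095 − 2·83 + 6·(-5841) = -28471
ΔW = -5841 − (-7617) = 1776; ΔV = -28471 − (-38239) = 9768
Score = 2·1776 + 5·9768 = 52392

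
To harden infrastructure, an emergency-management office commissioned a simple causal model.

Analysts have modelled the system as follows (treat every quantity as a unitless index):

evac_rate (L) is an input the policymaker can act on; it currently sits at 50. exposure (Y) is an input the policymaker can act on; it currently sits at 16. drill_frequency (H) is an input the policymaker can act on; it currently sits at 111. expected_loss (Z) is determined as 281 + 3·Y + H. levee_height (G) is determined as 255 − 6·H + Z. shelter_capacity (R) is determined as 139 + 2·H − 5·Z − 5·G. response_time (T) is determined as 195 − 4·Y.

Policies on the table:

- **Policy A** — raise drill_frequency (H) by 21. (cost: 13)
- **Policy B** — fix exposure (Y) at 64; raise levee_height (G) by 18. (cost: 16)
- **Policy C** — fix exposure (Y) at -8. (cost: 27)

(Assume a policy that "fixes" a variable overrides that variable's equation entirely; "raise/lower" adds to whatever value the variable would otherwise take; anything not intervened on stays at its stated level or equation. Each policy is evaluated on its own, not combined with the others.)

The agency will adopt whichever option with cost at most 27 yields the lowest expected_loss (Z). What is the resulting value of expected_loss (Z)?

Policy A (H + 21):
  Y = 16
  H = 111 + 21 = 132
  Z = 281 + 3·16 + 132 = 461
Policy B (Y := 64, G + 18):
  Y = 64
  H = 111
  Z = 281 + 3·64 + 111 = 584
Policy C (Y := -8):
  Y = -8
  H = 111
  Z = 281 + 3·(-8) + 111 = 368
Comparing — Policy A: Z=461, Policy B: Z=584, Policy C: Z=368. Lowest is 368 (Policy C).

368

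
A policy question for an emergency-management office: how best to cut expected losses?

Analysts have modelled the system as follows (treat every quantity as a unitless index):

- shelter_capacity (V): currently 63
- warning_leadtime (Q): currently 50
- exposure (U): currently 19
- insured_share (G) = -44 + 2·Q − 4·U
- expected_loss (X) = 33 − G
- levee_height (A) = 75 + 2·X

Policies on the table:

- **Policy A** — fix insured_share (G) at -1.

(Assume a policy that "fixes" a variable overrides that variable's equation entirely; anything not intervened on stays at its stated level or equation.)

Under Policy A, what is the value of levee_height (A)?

Policy A (G := -1):
  Q = 50
  U = 19
  G = -1
  X = 33 − (-1) = 34
  A = 75 + 2·34 = 143

143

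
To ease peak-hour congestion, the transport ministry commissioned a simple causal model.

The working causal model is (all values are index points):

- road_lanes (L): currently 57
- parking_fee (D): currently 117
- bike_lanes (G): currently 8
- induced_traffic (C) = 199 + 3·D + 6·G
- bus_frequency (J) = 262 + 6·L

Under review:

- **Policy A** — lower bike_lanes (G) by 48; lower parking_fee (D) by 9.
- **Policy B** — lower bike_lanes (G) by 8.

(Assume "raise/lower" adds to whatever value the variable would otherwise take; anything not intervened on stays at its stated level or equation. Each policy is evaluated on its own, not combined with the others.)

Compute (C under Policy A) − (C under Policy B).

-267

Policy A (G − 48, D − 9):
  D = 117 − 9 = 108
  G = 8 − 48 = -40
  C = 199 + 3·108 + 6·(-40) = 283
Policy B (G − 8):
  D = 117
  G = 8 − 8 = 0
  C = 199 + 3·117 + 6·0 = 550
C: 283 − 550 = -267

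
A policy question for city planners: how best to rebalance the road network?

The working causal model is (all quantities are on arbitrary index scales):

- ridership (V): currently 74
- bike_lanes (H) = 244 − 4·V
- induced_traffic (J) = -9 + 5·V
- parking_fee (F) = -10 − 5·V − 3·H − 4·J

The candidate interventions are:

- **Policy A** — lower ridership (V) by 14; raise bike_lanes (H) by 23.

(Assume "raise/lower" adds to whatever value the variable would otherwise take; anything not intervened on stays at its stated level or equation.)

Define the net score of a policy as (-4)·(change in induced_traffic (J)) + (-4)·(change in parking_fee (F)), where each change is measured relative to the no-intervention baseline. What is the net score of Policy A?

Baseline:
  V = 74
  H = 244 − 4·74 = -52
  J = -9 + 5·74 = 361
  F = -10 − 5·74 − 3·(-52) − 4·361 = -1668
Policy A (V − 14, H + 23):
  V = 74 − 14 = 60
  H = 244 − 4·60 (+23 from intervention) = 27
  J = -9 + 5·60 = 291
  F = -10 − 5·60 − 3·27 − 4·291 = -1555
ΔJ = 291 − 361 = -70; ΔF = -1555 − (-1668) = 113
Score = (-4)·(-70) + (-4)·113 = -172

-172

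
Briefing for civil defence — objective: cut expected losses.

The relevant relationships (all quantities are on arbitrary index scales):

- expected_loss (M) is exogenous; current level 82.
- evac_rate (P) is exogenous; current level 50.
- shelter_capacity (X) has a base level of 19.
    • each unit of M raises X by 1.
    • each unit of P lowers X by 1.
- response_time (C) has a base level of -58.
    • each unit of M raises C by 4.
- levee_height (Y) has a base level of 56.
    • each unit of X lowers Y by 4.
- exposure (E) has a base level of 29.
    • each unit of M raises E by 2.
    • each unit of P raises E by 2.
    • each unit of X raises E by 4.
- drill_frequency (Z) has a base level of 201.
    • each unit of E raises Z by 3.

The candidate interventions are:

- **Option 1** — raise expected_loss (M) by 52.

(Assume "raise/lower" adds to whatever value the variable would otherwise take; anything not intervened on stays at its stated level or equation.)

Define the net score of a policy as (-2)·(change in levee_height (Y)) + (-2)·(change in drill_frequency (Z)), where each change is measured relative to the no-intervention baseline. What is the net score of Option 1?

-1456

Baseline:
  M = 82
  P = 50
  X = 19 + 82 − 50 = 51
  Y = 56 − 4·51 = -148
  E = 29 + 2·82 + 2·50 + 4·51 = 497
  Z = 201 + 3·497 = 1692
Option 1 (M + 52):
  M = 82 + 52 = 134
  P = 50
  X = 19 + 134 − 50 = 103
  Y = 56 − 4·103 = -356
  E = 29 + 2·134 + 2·50 + 4·103 = 809
  Z = 201 + 3·809 = 2628
ΔY = -356 − (-148) = -208; ΔZ = 2628 − 1692 = 936
Score = (-2)·(-208) + (-2)·936 = -1456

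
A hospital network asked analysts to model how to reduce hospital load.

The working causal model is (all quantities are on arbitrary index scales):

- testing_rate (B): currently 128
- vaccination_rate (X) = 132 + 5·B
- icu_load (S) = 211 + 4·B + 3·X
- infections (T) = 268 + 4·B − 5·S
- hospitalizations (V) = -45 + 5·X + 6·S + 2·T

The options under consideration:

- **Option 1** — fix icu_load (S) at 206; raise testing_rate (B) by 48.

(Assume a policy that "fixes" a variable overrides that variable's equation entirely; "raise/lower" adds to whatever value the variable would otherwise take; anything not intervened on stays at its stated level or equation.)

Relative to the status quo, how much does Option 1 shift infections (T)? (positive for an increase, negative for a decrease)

14357

Baseline:
  B = 128
  X = 132 + 5·128 = 772
  S = 211 + 4·128 + 3·772 = 3039
  T = 268 + 4·128 − 5·3039 = -14415
Option 1 (S := 206, B + 48):
  B = 128 + 48 = 176
  X = 132 + 5·176 = 1012
  S = 206
  T = 268 + 4·176 − 5·206 = -58
Change in T: -58 − (-14415) = 14357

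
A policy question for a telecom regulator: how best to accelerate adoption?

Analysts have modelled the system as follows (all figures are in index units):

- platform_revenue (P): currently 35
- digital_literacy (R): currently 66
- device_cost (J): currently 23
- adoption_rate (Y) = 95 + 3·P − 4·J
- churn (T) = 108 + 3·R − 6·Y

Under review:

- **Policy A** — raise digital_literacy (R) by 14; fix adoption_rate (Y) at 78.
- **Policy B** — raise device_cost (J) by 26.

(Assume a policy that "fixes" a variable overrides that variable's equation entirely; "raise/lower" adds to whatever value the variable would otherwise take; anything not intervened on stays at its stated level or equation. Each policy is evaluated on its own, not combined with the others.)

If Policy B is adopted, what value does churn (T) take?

Policy B (J + 26):
  P = 35
  R = 66
  J = 23 + 26 = 49
  Y = 95 + 3·35 − 4·49 = 4
  T = 108 + 3·66 − 6·4 = 282

282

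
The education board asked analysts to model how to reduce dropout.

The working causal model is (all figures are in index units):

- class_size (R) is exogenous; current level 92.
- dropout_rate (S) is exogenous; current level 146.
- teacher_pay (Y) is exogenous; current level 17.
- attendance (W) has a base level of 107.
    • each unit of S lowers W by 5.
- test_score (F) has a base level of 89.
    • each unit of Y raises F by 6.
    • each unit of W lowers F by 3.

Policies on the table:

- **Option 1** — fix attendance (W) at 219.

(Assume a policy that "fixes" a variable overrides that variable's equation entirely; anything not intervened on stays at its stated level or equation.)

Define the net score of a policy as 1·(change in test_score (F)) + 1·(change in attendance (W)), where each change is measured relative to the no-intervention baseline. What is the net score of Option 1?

Baseline:
  S = 146
  Y = 17
  W = 107 − 5·146 = -623
  F = 89 + 6·17 − 3·(-623) = 2060
Option 1 (W := 219):
  S = 146
  Y = 17
  W = 219
  F = 89 + 6·17 − 3·219 = -466
ΔF = -466 − 2060 = -2526; ΔW = 219 − (-623) = 842
Score = 1·(-2526) + 1·842 = -1684

-1684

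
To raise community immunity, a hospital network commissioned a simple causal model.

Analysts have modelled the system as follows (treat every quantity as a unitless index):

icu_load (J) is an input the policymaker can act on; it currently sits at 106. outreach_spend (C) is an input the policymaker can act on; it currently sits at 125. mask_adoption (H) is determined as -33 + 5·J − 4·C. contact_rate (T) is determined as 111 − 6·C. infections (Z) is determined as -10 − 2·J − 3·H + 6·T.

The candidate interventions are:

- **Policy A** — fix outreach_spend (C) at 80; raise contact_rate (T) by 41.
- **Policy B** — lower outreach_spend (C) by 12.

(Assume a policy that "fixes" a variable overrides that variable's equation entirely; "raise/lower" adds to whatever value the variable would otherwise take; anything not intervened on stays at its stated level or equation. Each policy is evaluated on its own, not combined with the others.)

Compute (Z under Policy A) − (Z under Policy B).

Policy A (C := 80, T + 41):
  J = 106
  C = 80
  H = -33 + 5·106 − 4·80 = 177
  T = 111 − 6·80 (+41 from intervention) = -328
  Z = -10 − 2·106 − 3·177 + 6·(-328) = -2721
Policy B (C − 12):
  J = 106
  C = 125 − 12 = 113
  H = -33 + 5·106 − 4·113 = 45
  T = 111 − 6·113 = -567
  Z = -10 − 2·106 − 3·45 + 6·(-567) = -3759
Z: -2721 − (-3759) = 1038

1038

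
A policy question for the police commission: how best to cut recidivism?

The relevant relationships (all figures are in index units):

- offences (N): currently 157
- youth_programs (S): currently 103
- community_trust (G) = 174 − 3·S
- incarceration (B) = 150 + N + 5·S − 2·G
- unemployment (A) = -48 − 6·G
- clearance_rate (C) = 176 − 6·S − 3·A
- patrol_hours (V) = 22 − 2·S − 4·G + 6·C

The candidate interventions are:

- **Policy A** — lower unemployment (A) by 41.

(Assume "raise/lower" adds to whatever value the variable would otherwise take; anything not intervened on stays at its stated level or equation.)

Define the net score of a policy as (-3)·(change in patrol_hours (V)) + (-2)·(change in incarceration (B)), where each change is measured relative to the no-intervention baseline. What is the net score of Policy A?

-2214

Baseline:
  N = 157
  S = 103
  G = 174 − 3·103 = -135
  B = 150 + 157 + 5·103 − 2·(-135) = 1092
  A = -48 − 6·(-135) = 762
  C = 176 − 6·103 − 3·762 = -2728
  V = 22 − 2·103 − 4·(-135) + 6·(-2728) = -16012
Policy A (A − 41):
  N = 157
  S = 103
  G = 174 − 3·103 = -135
  B = 150 + 157 + 5·103 − 2·(-135) = 1092
  A = -48 − 6·(-135) (−41 from intervention) = 721
  C = 176 − 6·103 − 3·721 = -2605
  V = 22 − 2·103 − 4·(-135) + 6·(-2605) = -15274
ΔV = -15274 − (-16012) = 738; ΔB = 1092 − 1092 = 0
Score = (-3)·738 + (-2)·0 = -2214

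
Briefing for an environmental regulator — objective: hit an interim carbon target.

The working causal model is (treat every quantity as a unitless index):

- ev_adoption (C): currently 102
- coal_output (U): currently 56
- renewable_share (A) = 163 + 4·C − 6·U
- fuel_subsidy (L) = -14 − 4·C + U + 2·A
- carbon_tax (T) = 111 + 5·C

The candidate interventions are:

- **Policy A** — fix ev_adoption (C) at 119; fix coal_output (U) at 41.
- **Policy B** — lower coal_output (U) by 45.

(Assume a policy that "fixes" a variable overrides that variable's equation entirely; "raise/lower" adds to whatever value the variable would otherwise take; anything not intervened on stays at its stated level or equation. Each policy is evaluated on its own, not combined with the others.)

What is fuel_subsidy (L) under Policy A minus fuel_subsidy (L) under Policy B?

Policy A (C := 119, U := 41):
  C = 119
  U = 41
  A = 163 + 4·119 − 6·41 = 393
  L = -14 − 4·119 + 41 + 2·393 = 337
Policy B (U − 45):
  C = 102
  U = 56 − 45 = 11
  A = 163 + 4·102 − 6·11 = 505
  L = -14 − 4·102 + 11 + 2·505 = 599
L: 337 − 599 = -262

-262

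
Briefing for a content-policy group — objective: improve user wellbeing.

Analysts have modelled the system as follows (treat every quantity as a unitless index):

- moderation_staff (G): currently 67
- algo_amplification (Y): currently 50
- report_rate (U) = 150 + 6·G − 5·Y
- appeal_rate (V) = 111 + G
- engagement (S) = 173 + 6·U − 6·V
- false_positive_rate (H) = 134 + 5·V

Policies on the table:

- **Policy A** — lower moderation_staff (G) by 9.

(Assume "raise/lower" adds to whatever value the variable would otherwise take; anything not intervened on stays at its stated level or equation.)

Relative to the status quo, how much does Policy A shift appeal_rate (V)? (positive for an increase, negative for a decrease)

Baseline:
  G = 67
  V = 111 + 67 = 178
Policy A (G − 9):
  G = 67 − 9 = 58
  V = 111 + 58 = 169
Change in V: 169 − 178 = -9

-9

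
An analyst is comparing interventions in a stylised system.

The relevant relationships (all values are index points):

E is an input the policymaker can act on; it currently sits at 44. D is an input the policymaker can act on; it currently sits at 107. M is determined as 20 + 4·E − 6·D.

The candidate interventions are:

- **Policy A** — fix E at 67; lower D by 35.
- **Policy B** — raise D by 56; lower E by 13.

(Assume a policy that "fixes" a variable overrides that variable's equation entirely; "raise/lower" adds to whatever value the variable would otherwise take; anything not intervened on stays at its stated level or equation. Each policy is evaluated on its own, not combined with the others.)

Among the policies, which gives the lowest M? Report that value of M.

-834

Policy A (E := 67, D − 35):
  E = 67
  D = 107 − 35 = 72
  M = 20 + 4·67 − 6·72 = -144
Policy B (D + 56, E − 13):
  E = 44 − 13 = 31
  D = 107 + 56 = 163
  M = 20 + 4·31 − 6·163 = -834
Comparing — Policy A: M=-144, Policy B: M=-834. Lowest is -834 (Policy B).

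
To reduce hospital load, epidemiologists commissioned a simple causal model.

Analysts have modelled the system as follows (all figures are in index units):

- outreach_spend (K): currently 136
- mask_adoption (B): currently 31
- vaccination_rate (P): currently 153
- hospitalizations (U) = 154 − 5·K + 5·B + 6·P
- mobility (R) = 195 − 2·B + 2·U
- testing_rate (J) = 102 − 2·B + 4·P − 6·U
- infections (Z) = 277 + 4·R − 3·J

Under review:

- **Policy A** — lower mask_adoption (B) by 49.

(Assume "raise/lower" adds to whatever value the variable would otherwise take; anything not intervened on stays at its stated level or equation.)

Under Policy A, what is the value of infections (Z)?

6803

Policy A (B − 49):
  K = 136
  B = 31 − 49 = -18
  P = 153
  U = 154 − 5·136 + 5·(-18) + 6·153 = 302
  R = 195 − 2·(-18) + 2·302 = 835
  J = 102 − 2·(-18) + 4·153 − 6·302 = -1062
  Z = 277 + 4·835 − 3·(-1062) = 6803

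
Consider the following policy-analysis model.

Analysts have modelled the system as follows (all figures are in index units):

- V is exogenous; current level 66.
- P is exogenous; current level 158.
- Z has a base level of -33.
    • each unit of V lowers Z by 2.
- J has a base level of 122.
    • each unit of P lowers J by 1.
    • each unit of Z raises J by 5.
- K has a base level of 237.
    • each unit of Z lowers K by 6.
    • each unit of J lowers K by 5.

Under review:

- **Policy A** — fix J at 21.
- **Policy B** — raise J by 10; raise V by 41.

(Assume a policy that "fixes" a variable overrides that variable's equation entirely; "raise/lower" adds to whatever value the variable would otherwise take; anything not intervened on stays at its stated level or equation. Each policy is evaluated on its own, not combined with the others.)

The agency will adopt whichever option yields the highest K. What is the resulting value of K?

8024

Policy A (J := 21):
  V = 66
  P = 158
  Z = -33 − 2·66 = -165
  J = 21
  K = 237 − 6·(-165) − 5·21 = 1122
Policy B (J + 10, V + 41):
  V = 66 + 41 = 107
  P = 158
  Z = -33 − 2·107 = -247
  J = 122 − 158 + 5·(-247) (+10 from intervention) = -1261
  K = 237 − 6·(-247) − 5·(-1261) = 8024
Comparing — Policy A: K=1122, Policy B: K=8024. Highest is 8024 (Policy B).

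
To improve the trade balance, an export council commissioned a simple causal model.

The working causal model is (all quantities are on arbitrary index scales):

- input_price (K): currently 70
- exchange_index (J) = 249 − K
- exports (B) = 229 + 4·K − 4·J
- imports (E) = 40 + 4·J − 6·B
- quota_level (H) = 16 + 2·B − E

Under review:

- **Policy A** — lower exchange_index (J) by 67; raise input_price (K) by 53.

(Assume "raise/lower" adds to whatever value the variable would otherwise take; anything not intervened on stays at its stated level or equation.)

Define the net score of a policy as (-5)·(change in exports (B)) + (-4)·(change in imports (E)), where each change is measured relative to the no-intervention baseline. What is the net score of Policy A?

Baseline:
  K = 70
  J = 249 − 70 = 179
  B = 229 + 4·70 − 4·179 = -207
  E = 40 + 4·179 − 6·(-207) = 1998
Policy A (J − 67, K + 53):
  K = 70 + 53 = 123
  J = 249 − 123 (−67 from intervention) = 59
  B = 229 + 4·123 − 4·59 = 485
  E = 40 + 4·59 − 6·485 = -2634
ΔB = 485 − (-207) = 692; ΔE = -2634 − 1998 = -4632
Score = (-5)·692 + (-4)·(-4632) = 15068

15068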